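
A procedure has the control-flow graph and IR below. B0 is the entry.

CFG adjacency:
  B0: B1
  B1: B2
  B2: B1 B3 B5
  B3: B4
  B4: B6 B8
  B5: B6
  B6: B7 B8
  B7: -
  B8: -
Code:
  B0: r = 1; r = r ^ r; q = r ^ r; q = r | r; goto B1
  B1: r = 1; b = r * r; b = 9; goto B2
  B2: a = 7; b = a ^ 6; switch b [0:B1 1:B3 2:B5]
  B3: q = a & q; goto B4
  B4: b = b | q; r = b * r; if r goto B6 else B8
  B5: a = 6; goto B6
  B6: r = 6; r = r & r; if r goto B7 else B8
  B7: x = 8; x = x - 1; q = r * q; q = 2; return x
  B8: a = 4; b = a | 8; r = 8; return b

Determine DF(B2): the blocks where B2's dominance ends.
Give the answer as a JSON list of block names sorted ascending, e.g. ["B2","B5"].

idom tree: B1←B0 B2←B1 B3←B2 B4←B3 B5←B2 B6←B2 B7←B6 B8←B2
Dom at joins:
  B1: preds {B0,B2}: {B0} ∩ {B0,B1,B2} = {B0}; idom=B0
  B6: preds {B4,B5}: {B0,B1,B2,B3,B4} ∩ {B0,B1,B2,B5} = {B0,B1,B2}; idom=B2
  B8: preds {B4,B6}: {B0,B1,B2,B3,B4} ∩ {B0,B1,B2,B6} = {B0,B1,B2}; idom=B2

DF walk-up:
  B1←B0: walk · to B0
  B1←B2: walk B2→B1 to B0
  B6←B4: walk B4→B3 to B2
  B6←B5: walk B5 to B2
  B8←B4: walk B4→B3 to B2
  B8←B6: walk B6 to B2
  DF(B0)=∅
  DF(B1)={B1}
  DF(B2)={B1}
  DF(B3)={B6,B8}
  DF(B4)={B6,B8}
  DF(B5)={B6}
  DF(B6)={B8}
  DF(B7)=∅
  DF(B8)=∅

DF(B2) = ["B1"]

Answer: ["B1"]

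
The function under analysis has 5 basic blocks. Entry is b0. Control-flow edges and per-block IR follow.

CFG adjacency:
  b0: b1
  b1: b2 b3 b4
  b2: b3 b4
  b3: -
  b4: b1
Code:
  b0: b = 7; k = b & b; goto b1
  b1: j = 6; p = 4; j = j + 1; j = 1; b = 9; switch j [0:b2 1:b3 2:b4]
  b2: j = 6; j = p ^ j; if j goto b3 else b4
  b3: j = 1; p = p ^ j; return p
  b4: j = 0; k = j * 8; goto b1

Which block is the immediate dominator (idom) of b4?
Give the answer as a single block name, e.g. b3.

Answer: b1

Analysis:
idom tree: b1←b0 b2←b1 b3←b1 b4←b1
Join-block Dom:
  b1: preds {b0,b4}: {b0} ∩ {b0,b1,b4} = {b0}; idom=b0
  b3: preds {b1,b2}: {b0,b1} ∩ {b0,b1,b2} = {b0,b1}; idom=b1
  b4: preds {b1,b2}: {b0,b1} ∩ {b0,b1,b2} = {b0,b1}; idom=b1

idom(b4) = b1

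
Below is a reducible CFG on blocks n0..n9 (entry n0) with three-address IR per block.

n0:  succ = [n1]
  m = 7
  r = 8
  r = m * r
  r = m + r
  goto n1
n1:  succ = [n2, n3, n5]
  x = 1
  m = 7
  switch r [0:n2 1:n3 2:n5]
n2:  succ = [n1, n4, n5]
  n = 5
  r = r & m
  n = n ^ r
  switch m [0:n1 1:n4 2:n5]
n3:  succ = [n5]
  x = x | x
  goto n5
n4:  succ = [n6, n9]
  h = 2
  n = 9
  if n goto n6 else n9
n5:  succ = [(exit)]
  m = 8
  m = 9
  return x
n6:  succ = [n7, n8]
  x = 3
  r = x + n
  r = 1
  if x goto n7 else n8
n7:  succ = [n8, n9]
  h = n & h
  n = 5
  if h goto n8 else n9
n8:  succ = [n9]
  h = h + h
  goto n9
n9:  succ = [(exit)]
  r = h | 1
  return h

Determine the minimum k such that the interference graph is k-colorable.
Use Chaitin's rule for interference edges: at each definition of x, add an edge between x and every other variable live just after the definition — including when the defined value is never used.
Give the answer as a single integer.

def/use:
  n0: def={m,r} ue=∅
  n1: def={m,x} ue={r}
  n2: def={n,r} ue={m,r}
  n3: def={x} ue={x}
  n4: def={h,n} ue=∅
  n5: def={m} ue={x}
  n6: def={r,x} ue={n}
  n7: def={h,n} ue={h,n}
  n8: def={h} ue={h}
  n9: def={r} ue={h}

Backward fixpoint:
  n0: in=∅ out={r}
  n1: in={r} out={m,r,x}
  n2: in={m,r,x} out={r,x}
  n3: in={x} out={x}
  n4: in=∅ out={h,n}
  n5: in={x} out=∅
  n6: in={h,n} out={h,n}
  n7: in={h,n} out={h}
  n8: in={h} out={h}
  n9: in={h} out=∅

Interference:
  h — {n,r,x}
  m — {n,r,x}
  n — {h,m,r,x}
  r — {h,m,n,x}
  x — {h,m,n,r}

Registers:
  {h,n,r,x} pairwise interfere (4-clique) ⇒ χ ≥ 4
  4-colouring: R0={n}  R1={r}  R2={x}  R3={h,m}
  χ = 4

Answer: 4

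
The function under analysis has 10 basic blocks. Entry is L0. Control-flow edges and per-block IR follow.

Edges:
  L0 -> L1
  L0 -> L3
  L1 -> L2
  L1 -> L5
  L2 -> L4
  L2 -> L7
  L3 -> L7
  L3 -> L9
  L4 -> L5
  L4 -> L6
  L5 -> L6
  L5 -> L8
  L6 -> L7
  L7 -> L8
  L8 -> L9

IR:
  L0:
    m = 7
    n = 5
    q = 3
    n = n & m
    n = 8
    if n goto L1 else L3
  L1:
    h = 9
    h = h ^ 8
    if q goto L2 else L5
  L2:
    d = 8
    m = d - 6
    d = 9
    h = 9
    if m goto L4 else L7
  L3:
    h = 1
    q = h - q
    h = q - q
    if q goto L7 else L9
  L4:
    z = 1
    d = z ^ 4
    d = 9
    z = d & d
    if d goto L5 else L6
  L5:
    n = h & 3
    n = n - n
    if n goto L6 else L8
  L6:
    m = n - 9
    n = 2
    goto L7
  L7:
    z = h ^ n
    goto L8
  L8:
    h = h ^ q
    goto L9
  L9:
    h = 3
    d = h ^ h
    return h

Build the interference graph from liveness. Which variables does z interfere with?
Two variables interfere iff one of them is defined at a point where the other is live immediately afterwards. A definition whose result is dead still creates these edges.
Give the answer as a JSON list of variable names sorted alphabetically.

Answer: ["d", "h", "n", "q"]

Derivation:
Per-block:
  L0: def={m,n,q} ue=∅
  L1: def={h} ue={q}
  L2: def={d,h,m} ue=∅
  L3: def={h,q} ue={q}
  L4: def={d,z} ue=∅
  L5: def={n} ue={h}
  L6: def={m,n} ue={n}
  L7: def={z} ue={h,n}
  L8: def={h} ue={h,q}
  L9: def={d,h} ue=∅

Backward fixpoint:
  live L0: ∅→{n,q}
  live L1: {n,q}→{h,n,q}
  live L2: {n,q}→{h,n,q}
  live L3: {n,q}→{h,n,q}
  live L4: {h,n,q}→{h,n,q}
  live L5: {h,q}→{h,n,q}
  live L6: {h,n,q}→{h,n,q}
  live L7: {h,n,q}→{h,q}
  live L8: {h,q}→∅
  live L9: ∅→∅

Interfere edges:
  d: {h,m,n,q,z}
  h: {d,m,n,q,z}
  m: {d,h,n,q}
  n: {d,h,m,q,z}
  q: {d,h,m,n,z}
  z: {d,h,n,q}

N(z) = ["d", "h", "n", "q"]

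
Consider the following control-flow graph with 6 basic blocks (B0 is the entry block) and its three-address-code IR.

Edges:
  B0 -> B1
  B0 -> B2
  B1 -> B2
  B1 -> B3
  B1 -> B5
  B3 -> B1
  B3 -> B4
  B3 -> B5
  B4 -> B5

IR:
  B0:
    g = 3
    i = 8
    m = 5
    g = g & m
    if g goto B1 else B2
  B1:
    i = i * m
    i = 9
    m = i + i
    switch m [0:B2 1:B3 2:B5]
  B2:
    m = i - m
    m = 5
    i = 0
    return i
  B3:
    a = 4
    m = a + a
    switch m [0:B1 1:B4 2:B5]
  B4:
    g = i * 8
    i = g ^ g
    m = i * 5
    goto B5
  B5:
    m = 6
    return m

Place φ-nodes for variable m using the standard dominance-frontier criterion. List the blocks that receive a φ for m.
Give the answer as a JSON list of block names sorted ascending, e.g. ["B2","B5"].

Answer: ["B1", "B2", "B5"]

Derivation:
idom tree: B1←B0 B2←B0 B3←B1 B4←B3 B5←B1
Join-block Dom:
  B1: preds {B0,B3}: {B0} ∩ {B0,B1,B3} = {B0}; idom=B0
  B2: preds {B0,B1}: {B0} ∩ {B0,B1} = {B0}; idom=B0
  B5: preds {B1,B3,B4}: {B0,B1} ∩ {B0,B1,B3} ∩ {B0,B1,B3,B4} = {B0,B1}; idom=B1

DF walk-up:
  join B1 pred B0: · stop@B0
  join B1 pred B3: B3→B1 stop@B0
  join B2 pred B0: · stop@B0
  join B2 pred B1: B1 stop@B0
  join B5 pred B1: · stop@B1
  join B5 pred B3: B3 stop@B1
  join B5 pred B4: B4→B3 stop@B1
  B0: DF=∅
  B1: DF={B1,B2}
  B2: DF=∅
  B3: DF={B1,B5}
  B4: DF={B5}
  B5: DF=∅

φ for m: defs {B0,B1,B2,B3,B4,B5}
  DF⁺ = {B1,B2,B5}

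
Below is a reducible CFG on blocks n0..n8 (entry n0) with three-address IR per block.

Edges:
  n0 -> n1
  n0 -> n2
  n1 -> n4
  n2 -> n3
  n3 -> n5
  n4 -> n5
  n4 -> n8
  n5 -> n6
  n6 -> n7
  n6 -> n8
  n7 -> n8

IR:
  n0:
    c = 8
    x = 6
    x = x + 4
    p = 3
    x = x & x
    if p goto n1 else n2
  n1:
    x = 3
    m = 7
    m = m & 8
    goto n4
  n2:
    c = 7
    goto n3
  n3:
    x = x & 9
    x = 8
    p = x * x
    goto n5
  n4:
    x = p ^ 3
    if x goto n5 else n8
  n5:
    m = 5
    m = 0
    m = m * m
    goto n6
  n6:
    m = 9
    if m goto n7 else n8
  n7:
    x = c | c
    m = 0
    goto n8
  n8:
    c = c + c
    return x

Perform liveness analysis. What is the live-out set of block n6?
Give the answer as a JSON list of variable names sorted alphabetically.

Answer: ["c", "x"]

Derivation:
def/use:
  n0 def {c,p,x} use ∅
  n1 def {m,x} use ∅
  n2 def {c} use ∅
  n3 def {p,x} use {x}
  n4 def {x} use {p}
  n5 def {m} use ∅
  n6 def {m} use ∅
  n7 def {m,x} use {c}
  n8 def {c} use {c,x}

Live sets:
  n0: in=∅ out={c,p,x}
  n1: in={c,p} out={c,p}
  n2: in={x} out={c,x}
  n3: in={c,x} out={c,x}
  n4: in={c,p} out={c,x}
  n5: in={c,x} out={c,x}
  n6: in={c,x} out={c,x}
  n7: in={c} out={c,x}
  n8: in={c,x} out=∅

live-out(n6) = ["c", "x"]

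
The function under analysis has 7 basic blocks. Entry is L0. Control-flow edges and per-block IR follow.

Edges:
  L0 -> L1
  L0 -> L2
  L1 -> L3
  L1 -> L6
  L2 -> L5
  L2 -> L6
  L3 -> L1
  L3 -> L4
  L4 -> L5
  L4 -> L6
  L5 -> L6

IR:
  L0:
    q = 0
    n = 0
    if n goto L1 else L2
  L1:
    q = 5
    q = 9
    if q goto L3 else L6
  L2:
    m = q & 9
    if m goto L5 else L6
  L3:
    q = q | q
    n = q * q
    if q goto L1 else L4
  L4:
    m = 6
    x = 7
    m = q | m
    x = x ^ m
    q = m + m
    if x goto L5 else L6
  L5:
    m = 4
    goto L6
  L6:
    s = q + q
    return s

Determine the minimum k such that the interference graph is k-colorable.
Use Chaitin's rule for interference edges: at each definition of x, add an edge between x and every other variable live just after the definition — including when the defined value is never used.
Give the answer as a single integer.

Answer: 3

Working:
Block summaries:
  L0: {n,q} / ∅
  L1: {q} / ∅
  L2: {m} / {q}
  L3: {n,q} / {q}
  L4: {m,q,x} / {q}
  L5: {m} / ∅
  L6: {s} / {q}

Backward fixpoint:
  live L0: ∅→{q}
  live L1: ∅→{q}
  live L2: {q}→{q}
  live L3: {q}→{q}
  live L4: {q}→{q}
  live L5: {q}→{q}
  live L6: {q}→∅

Interference:
  m: {q,x}
  n: {q}
  q: {m,n,x}
  s: ∅
  x: {m,q}

Colouring:
  clique {m,q,x} ⇒ need ≥ 3
  3-colouring: R0={q,s}  R1={m,n}  R2={x}
  χ = 3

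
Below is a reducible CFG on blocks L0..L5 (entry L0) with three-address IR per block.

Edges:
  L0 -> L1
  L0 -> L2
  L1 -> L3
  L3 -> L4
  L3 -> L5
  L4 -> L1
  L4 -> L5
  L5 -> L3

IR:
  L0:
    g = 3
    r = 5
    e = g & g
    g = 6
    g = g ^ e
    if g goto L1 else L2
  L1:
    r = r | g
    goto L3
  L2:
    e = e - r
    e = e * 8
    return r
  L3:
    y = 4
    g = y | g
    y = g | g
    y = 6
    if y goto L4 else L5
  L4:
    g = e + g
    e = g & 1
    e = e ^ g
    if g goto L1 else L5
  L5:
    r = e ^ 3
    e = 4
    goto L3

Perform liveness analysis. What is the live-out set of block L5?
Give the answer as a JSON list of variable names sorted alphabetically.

def/use:
  L0: {e,g,r} / ∅
  L1: {r} / {g,r}
  L2: {e} / {e,r}
  L3: {g,y} / {g}
  L4: {e,g} / {e,g}
  L5: {e,r} / {e}

Live sets:
  L0: in=∅ out={e,g,r}
  L1: in={e,g,r} out={e,g,r}
  L2: in={e,r} out=∅
  L3: in={e,g,r} out={e,g,r}
  L4: in={e,g,r} out={e,g,r}
  L5: in={e,g} out={e,g,r}

live-out(L5) = ["e", "g", "r"]

Answer: ["e", "g", "r"]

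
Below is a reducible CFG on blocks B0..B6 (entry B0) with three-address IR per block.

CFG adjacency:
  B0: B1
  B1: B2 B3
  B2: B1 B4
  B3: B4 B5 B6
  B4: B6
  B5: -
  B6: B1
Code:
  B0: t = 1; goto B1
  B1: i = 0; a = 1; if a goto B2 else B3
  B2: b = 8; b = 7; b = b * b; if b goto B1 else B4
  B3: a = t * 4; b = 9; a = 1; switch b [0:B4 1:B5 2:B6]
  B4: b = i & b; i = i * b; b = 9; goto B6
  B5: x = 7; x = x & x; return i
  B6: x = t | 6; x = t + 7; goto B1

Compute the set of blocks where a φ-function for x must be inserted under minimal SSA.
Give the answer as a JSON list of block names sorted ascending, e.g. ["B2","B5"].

idom tree: B1←B0 B2←B1 B3←B1 B4←B1 B5←B3 B6←B1
Dom∩ at merges:
  B1: preds {B0,B2,B6}: {B0} ∩ {B0,B1,B2} ∩ {B0,B1,B6} = {B0}; idom=B0
  B4: preds {B2,B3}: {B0,B1,B2} ∩ {B0,B1,B3} = {B0,B1}; idom=B1
  B6: preds {B3,B4}: {B0,B1,B3} ∩ {B0,B1,B4} = {B0,B1}; idom=B1

DF walk-up:
  B1←B0: walk · to B0
  B1←B2: walk B2→B1 to B0
  B1←B6: walk B6→B1 to B0
  B4←B2: walk B2 to B1
  B4←B3: walk B3 to B1
  B6←B3: walk B3 to B1
  B6←B4: walk B4 to B1
  DF(B0)=∅
  DF(B1)={B1}
  DF(B2)={B1,B4}
  DF(B3)={B4,B6}
  DF(B4)={B6}
  DF(B5)=∅
  DF(B6)={B1}

φ for x: defs {B5,B6}
  DF⁺ = {B1}

Answer: ["B1"]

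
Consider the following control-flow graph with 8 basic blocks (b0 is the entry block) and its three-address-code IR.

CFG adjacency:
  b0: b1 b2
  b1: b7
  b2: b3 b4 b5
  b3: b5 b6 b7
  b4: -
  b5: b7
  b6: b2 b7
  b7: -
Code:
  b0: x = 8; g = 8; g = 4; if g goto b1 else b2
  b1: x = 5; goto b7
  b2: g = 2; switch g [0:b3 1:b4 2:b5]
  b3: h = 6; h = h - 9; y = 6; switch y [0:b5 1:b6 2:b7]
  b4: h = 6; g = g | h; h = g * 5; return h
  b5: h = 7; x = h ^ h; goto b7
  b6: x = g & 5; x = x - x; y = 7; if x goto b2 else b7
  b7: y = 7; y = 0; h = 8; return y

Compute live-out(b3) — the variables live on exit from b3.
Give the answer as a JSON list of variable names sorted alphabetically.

Per-block:
  b0: {g,x} / ∅
  b1: {x} / ∅
  b2: {g} / ∅
  b3: {h,y} / ∅
  b4: {g,h} / {g}
  b5: {h,x} / ∅
  b6: {x,y} / {g}
  b7: {h,y} / ∅

Liveness:
  live b0: ∅→∅
  live b1: ∅→∅
  live b2: ∅→{g}
  live b3: {g}→{g}
  live b4: {g}→∅
  live b5: ∅→∅
  live b6: {g}→∅
  live b7: ∅→∅

live-out(b3) = ["g"]

Answer: ["g"]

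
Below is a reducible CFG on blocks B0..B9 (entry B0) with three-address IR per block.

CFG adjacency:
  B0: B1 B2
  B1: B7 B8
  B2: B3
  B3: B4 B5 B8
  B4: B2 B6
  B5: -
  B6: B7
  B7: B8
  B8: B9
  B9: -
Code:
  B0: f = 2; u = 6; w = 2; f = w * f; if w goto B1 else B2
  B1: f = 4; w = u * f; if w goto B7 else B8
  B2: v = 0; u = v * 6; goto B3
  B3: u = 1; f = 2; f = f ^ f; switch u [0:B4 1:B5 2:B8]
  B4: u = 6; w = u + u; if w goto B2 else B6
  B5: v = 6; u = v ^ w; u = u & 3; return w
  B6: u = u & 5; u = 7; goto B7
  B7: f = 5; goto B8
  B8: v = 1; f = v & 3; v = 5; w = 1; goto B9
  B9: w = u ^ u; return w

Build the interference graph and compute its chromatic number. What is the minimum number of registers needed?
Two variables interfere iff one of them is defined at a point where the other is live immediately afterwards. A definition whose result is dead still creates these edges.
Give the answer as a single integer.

Answer: 3

Working:
def/use:
  B0 def {f,u,w} use ∅
  B1 def {f,w} use {u}
  B2 def {u,v} use ∅
  B3 def {f,u} use ∅
  B4 def {u,w} use ∅
  B5 def {u,v} use {w}
  B6 def {u} use {u}
  B7 def {f} use ∅
  B8 def {f,v,w} use ∅
  B9 def {w} use {u}

Backward fixpoint:
  B0 li=∅ lo={u,w}
  B1 li={u} lo={u}
  B2 li={w} lo={w}
  B3 li={w} lo={u,w}
  B4 li=∅ lo={u,w}
  B5 li={w} lo=∅
  B6 li={u} lo={u}
  B7 li={u} lo={u}
  B8 li={u} lo={u}
  B9 li={u} lo=∅

Interference:
  f — {u,w}
  u — {f,v,w}
  v — {u,w}
  w — {f,u,v}

Colouring:
  {f,u,w} pairwise interfere (3-clique) ⇒ χ ≥ 3
  assign f→r2 u→r0 v→r2 w→r1 — no edge inside a register ⇒ χ ≤ 3
  χ = 3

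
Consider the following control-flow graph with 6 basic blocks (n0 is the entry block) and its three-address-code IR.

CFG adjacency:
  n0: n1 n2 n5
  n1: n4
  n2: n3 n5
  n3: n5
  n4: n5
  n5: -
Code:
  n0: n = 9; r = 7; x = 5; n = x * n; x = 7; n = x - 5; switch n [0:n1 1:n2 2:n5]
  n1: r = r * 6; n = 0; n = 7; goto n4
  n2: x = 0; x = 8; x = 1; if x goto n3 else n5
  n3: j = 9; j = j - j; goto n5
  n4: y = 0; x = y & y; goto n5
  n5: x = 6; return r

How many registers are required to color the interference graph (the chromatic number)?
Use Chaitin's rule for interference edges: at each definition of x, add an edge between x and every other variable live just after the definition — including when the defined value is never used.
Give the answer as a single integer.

Answer: 3

Working:
Per-block:
  n0 def {n,r,x} use ∅
  n1 def {n,r} use {r}
  n2 def {x} use ∅
  n3 def {j} use ∅
  n4 def {x,y} use ∅
  n5 def {x} use {r}

Liveness:
  live n0: ∅→{r}
  live n1: {r}→{r}
  live n2: {r}→{r}
  live n3: {r}→{r}
  live n4: {r}→{r}
  live n5: {r}→∅

Interference:
  j↔{r}
  n↔{r,x}
  r↔{j,n,x,y}
  x↔{n,r}
  y↔{r}

Chromatic number:
  clique {n,r,x} ⇒ need ≥ 3
  assign j→c1 n→c1 r→c0 x→c2 y→c1 — no edge inside a register ⇒ χ ≤ 3
  χ = 3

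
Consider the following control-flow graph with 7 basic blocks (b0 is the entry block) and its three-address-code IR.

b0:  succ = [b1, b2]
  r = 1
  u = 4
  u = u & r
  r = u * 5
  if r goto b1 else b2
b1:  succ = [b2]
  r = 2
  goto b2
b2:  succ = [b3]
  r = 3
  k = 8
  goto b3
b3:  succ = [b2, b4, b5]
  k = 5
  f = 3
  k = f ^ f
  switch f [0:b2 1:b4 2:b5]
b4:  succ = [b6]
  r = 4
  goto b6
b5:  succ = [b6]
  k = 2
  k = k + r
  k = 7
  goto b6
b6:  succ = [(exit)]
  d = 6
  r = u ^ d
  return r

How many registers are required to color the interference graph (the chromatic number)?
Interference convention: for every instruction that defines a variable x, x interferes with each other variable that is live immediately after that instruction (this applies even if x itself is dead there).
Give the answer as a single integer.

Block summaries:
  b0 def {r,u} use ∅
  b1 def {r} use ∅
  b2 def {k,r} use ∅
  b3 def {f,k} use ∅
  b4 def {r} use ∅
  b5 def {k} use {r}
  b6 def {d,r} use {u}

Backward fixpoint:
  b0: in=∅ out={u}
  b1: in={u} out={u}
  b2: in={u} out={r,u}
  b3: in={r,u} out={r,u}
  b4: in={u} out={u}
  b5: in={r,u} out={u}
  b6: in={u} out=∅

Interfere edges:
  d: {u}
  f: {k,r,u}
  k: {f,r,u}
  r: {f,k,u}
  u: {d,f,k,r}

Colouring:
  clique {f,k,r,u} ⇒ need ≥ 4
  assign d→R1 f→R1 k→R2 r→R3 u→R0 — no edge inside a register ⇒ χ ≤ 4
  χ = 4

Answer: 4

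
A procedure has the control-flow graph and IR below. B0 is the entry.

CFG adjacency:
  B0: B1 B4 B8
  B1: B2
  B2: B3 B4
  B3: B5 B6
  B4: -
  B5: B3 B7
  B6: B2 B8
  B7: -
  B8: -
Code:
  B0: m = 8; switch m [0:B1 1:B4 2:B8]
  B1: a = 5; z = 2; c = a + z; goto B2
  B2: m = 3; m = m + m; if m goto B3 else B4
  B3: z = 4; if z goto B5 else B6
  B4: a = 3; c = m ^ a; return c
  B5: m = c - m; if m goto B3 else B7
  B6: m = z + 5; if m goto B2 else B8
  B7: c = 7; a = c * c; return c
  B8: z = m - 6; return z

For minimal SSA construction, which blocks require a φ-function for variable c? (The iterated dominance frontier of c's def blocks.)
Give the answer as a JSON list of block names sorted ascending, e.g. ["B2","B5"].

idom tree: B1←B0 B2←B1 B3←B2 B4←B0 B5←B3 B6←B3 B7←B5 B8←B0
Dom∩ at merges:
  B2: preds {B1,B6}: {B0,B1} ∩ {B0,B1,B2,B3,B6} = {B0,B1}; idom=B1
  B3: preds {B2,B5}: {B0,B1,B2} ∩ {B0,B1,B2,B3,B5} = {B0,B1,B2}; idom=B2
  B4: preds {B0,B2}: {B0} ∩ {B0,B1,B2} = {B0}; idom=B0
  B8: preds {B0,B6}: {B0} ∩ {B0,B1,B2,B3,B6} = {B0}; idom=B0

Frontier:
  join B2 pred B1: · stop@B1
  join B2 pred B6: B6→B3→B2 stop@B1
  join B3 pred B2: · stop@B2
  join B3 pred B5: B5→B3 stop@B2
  join B4 pred B0: · stop@B0
  join B4 pred B2: B2→B1 stop@B0
  join B8 pred B0: · stop@B0
  join B8 pred B6: B6→B3→B2→B1 stop@B0
  B0: DF=∅
  B1: DF={B4,B8}
  B2: DF={B2,B4,B8}
  B3: DF={B2,B3,B8}
  B4: DF=∅
  B5: DF={B3}
  B6: DF={B2,B8}
  B7: DF=∅
  B8: DF=∅

φ for c: defs {B1,B4,B7}
  DF⁺ = {B4,B8}

Answer: ["B4", "B8"]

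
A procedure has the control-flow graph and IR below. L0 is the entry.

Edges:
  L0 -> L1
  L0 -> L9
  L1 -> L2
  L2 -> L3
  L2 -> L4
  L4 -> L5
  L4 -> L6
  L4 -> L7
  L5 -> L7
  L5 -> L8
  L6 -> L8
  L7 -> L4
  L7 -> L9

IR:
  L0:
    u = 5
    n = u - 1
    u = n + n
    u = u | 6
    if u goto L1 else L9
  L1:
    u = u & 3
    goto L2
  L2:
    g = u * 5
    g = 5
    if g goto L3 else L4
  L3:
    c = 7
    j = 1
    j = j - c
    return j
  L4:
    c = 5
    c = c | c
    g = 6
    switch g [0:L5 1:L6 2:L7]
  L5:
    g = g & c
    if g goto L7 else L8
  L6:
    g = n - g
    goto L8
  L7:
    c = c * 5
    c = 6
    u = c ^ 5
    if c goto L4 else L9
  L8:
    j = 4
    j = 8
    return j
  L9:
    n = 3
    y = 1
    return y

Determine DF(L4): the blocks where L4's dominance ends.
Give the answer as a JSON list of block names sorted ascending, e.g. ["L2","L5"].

idom tree: L1←L0 L2←L1 L3←L2 L4←L2 L5←L4 L6←L4 L7←L4 L8←L4 L9←L0
Join-block Dom:
  L4: preds {L2,L7}: {L0,L1,L2} ∩ {L0,L1,L2,L4,L7} = {L0,L1,L2}; idom=L2
  L7: preds {L4,L5}: {L0,L1,L2,L4} ∩ {L0,L1,L2,L4,L5} = {L0,L1,L2,L4}; idom=L4
  L8: preds {L5,L6}: {L0,L1,L2,L4,L5} ∩ {L0,L1,L2,L4,L6} = {L0,L1,L2,L4}; idom=L4
  L9: preds {L0,L7}: {L0} ∩ {L0,L1,L2,L4,L7} = {L0}; idom=L0

DF derivation:
  join L4 pred L2: · stop@L2
  join L4 pred L7: L7→L4 stop@L2
  join L7 pred L4: · stop@L4
  join L7 pred L5: L5 stop@L4
  join L8 pred L5: L5 stop@L4
  join L8 pred L6: L6 stop@L4
  join L9 pred L0: · stop@L0
  join L9 pred L7: L7→L4→L2→L1 stop@L0
  L0: DF=∅
  L1: DF={L9}
  L2: DF={L9}
  L3: DF=∅
  L4: DF={L4,L9}
  L5: DF={L7,L8}
  L6: DF={L8}
  L7: DF={L4,L9}
  L8: DF=∅
  L9: DF=∅

DF(L4) = ["L4", "L9"]

Answer: ["L4", "L9"]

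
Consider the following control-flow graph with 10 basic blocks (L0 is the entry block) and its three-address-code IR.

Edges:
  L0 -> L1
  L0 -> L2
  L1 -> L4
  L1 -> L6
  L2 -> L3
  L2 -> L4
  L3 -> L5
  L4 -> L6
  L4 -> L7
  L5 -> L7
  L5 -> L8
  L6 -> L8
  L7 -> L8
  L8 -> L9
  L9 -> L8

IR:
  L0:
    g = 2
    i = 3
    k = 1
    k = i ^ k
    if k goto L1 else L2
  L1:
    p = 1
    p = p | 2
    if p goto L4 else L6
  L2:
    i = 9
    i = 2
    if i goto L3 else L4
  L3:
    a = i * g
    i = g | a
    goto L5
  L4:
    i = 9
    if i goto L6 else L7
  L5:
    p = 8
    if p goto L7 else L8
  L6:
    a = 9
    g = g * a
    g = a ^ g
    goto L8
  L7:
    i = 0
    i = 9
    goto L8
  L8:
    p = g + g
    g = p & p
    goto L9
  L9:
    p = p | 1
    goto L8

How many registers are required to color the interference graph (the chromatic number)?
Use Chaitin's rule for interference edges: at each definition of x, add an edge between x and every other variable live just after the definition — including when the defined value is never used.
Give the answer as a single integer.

def/use:
  L0: {g,i,k} / ∅
  L1: {p} / ∅
  L2: {i} / ∅
  L3: {a,i} / {g,i}
  L4: {i} / ∅
  L5: {p} / ∅
  L6: {a,g} / {g}
  L7: {i} / ∅
  L8: {g,p} / {g}
  L9: {p} / {p}

Backward fixpoint:
  L0 li=∅ lo={g}
  L1 li={g} lo={g}
  L2 li={g} lo={g,i}
  L3 li={g,i} lo={g}
  L4 li={g} lo={g}
  L5 li={g} lo={g}
  L6 li={g} lo={g}
  L7 li={g} lo={g}
  L8 li={g} lo={g,p}
  L9 li={g,p} lo={g}

Interference:
  a: {g}
  g: {a,i,k,p}
  i: {g,k}
  k: {g,i}
  p: {g}

Registers:
  clique {g,i,k} ⇒ need ≥ 3
  3-colouring: r0={g}  r1={a,i,p}  r2={k}
  χ = 3

Answer: 3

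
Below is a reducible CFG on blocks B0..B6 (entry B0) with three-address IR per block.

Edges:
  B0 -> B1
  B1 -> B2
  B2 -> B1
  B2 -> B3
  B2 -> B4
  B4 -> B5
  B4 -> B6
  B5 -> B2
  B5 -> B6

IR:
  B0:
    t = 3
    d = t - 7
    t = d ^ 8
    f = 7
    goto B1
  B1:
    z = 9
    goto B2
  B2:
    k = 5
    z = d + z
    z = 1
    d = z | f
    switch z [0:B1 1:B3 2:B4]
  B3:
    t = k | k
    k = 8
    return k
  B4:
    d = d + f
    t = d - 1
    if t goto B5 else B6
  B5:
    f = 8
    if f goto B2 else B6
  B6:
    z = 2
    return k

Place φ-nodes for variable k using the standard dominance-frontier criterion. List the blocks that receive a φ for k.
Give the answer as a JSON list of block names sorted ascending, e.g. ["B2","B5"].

Answer: ["B1", "B2"]

Working:
idom tree: B1←B0 B2←B1 B3←B2 B4←B2 B5←B4 B6←B4
Dom∩ at merges:
  B1: preds {B0,B2}: {B0} ∩ {B0,B1,B2} = {B0}; idom=B0
  B2: preds {B1,B5}: {B0,B1} ∩ {B0,B1,B2,B4,B5} = {B0,B1}; idom=B1
  B6: preds {B4,B5}: {B0,B1,B2,B4} ∩ {B0,B1,B2,B4,B5} = {B0,B1,B2,B4}; idom=B4

Frontier:
  join B1 pred B0: · stop@B0
  join B1 pred B2: B2→B1 stop@B0
  join B2 pred B1: · stop@B1
  join B2 pred B5: B5→B4→B2 stop@B1
  join B6 pred B4: · stop@B4
  join B6 pred B5: B5 stop@B4
  B0: DF=∅
  B1: DF={B1}
  B2: DF={B1,B2}
  B3: DF=∅
  B4: DF={B2}
  B5: DF={B2,B6}
  B6: DF=∅

φ for k: defs {B2,B3}
  DF⁺ = {B1,B2}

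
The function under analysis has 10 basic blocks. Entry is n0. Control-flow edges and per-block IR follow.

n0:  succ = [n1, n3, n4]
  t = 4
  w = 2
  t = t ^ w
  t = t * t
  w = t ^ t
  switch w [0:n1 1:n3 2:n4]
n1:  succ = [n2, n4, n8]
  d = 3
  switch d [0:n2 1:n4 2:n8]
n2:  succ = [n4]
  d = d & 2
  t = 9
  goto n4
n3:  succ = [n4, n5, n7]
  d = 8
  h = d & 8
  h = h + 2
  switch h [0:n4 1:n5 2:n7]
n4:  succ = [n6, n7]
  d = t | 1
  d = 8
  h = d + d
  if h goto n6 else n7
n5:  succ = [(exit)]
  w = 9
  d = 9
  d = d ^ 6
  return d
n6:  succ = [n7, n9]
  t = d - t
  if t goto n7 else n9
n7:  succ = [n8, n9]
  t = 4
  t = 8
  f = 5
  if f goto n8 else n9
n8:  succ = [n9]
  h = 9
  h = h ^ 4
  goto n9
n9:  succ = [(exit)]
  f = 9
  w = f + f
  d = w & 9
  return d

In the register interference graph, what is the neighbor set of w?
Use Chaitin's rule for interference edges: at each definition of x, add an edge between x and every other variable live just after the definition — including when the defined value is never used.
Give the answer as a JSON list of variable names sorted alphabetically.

Answer: ["t"]

Working:
Per-block:
  n0: def={t,w} ue=∅
  n1: def={d} ue=∅
  n2: def={d,t} ue={d}
  n3: def={d,h} ue=∅
  n4: def={d,h} ue={t}
  n5: def={d,w} ue=∅
  n6: def={t} ue={d,t}
  n7: def={f,t} ue=∅
  n8: def={h} ue=∅
  n9: def={d,f,w} ue=∅

Live sets:
  n0 li=∅ lo={t}
  n1 li={t} lo={d,t}
  n2 li={d} lo={t}
  n3 li={t} lo={t}
  n4 li={t} lo={d,t}
  n5 li=∅ lo=∅
  n6 li={d,t} lo=∅
  n7 li=∅ lo=∅
  n8 li=∅ lo=∅
  n9 li=∅ lo=∅

Interference:
  d — {h,t}
  f — ∅
  h — {d,t}
  t — {d,h,w}
  w — {t}

N(w) = ["t"]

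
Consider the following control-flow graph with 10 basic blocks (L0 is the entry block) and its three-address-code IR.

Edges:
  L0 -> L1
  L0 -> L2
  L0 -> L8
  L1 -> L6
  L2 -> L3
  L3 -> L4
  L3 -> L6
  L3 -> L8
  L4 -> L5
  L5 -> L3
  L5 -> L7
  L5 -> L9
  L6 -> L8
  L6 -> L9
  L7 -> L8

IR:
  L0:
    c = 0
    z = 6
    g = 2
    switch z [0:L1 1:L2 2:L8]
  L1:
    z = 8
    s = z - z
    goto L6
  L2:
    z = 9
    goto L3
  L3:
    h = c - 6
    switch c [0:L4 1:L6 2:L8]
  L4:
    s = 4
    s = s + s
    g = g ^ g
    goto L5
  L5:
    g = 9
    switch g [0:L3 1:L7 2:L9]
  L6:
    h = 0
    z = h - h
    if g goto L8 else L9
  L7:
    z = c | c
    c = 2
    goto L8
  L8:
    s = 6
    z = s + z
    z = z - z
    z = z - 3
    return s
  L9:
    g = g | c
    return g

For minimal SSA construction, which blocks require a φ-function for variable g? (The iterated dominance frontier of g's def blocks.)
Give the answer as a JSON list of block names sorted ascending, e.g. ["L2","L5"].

Answer: ["L3", "L6", "L8", "L9"]

Working:
idom tree: L1←L0 L2←L0 L3←L2 L4←L3 L5←L4 L6←L0 L7←L5 L8←L0 L9←L0
Join-block Dom:
  L3: preds {L2,L5}: {L0,L2} ∩ {L0,L2,L3,L4,L5} = {L0,L2}; idom=L2
  L6: preds {L1,L3}: {L0,L1} ∩ {L0,L2,L3} = {L0}; idom=L0
  L8: preds {L0,L3,L6,L7}: {L0} ∩ {L0,L2,L3} ∩ {L0,L6} ∩ {L0,L2,L3,L4,L5,L7} = {L0}; idom=L0
  L9: preds {L5,L6}: {L0,L2,L3,L4,L5} ∩ {L0,L6} = {L0}; idom=L0

Frontier:
  join L3 pred L2: · stop@L2
  join L3 pred L5: L5→L4→L3 stop@L2
  join L6 pred L1: L1 stop@L0
  join L6 pred L3: L3→L2 stop@L0
  join L8 pred L0: · stop@L0
  join L8 pred L3: L3→L2 stop@L0
  join L8 pred L6: L6 stop@L0
  join L8 pred L7: L7→L5→L4→L3→L2 stop@L0
  join L9 pred L5: L5→L4→L3→L2 stop@L0
  join L9 pred L6: L6 stop@L0
  L0 → ∅
  L1 → {L6}
  L2 → {L6,L8,L9}
  L3 → {L3,L6,L8,L9}
  L4 → {L3,L8,L9}
  L5 → {L3,L8,L9}
  L6 → {L8,L9}
  L7 → {L8}
  L8 → ∅
  L9 → ∅

φ for g: defs {L0,L4,L5,L9}
  DF⁺ = {L3,L6,L8,L9}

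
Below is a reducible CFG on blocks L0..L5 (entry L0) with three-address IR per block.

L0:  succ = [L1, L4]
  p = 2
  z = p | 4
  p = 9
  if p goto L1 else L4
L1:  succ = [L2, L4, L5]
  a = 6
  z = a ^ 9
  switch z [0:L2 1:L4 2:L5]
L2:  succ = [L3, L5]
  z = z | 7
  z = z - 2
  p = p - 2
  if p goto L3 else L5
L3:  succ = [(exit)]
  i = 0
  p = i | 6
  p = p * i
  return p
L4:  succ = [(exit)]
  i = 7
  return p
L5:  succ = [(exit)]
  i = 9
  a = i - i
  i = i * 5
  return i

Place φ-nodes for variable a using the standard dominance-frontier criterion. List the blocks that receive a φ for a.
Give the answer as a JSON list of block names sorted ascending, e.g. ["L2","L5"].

Answer: ["L4"]

Derivation:
idom tree: L1←L0 L2←L1 L3←L2 L4←L0 L5←L1
Join-block Dom:
  L4: preds {L0,L1}: {L0} ∩ {L0,L1} = {L0}; idom=L0
  L5: preds {L1,L2}: {L0,L1} ∩ {L0,L1,L2} = {L0,L1}; idom=L1

Frontier:
  join L4 pred L0: · stop@L0
  join L4 pred L1: L1 stop@L0
  join L5 pred L1: · stop@L1
  join L5 pred L2: L2 stop@L1
  L0: DF=∅
  L1: DF={L4}
  L2: DF={L5}
  L3: DF=∅
  L4: DF=∅
  L5: DF=∅

φ for a: defs {L1,L5}
  DF⁺ = {L4}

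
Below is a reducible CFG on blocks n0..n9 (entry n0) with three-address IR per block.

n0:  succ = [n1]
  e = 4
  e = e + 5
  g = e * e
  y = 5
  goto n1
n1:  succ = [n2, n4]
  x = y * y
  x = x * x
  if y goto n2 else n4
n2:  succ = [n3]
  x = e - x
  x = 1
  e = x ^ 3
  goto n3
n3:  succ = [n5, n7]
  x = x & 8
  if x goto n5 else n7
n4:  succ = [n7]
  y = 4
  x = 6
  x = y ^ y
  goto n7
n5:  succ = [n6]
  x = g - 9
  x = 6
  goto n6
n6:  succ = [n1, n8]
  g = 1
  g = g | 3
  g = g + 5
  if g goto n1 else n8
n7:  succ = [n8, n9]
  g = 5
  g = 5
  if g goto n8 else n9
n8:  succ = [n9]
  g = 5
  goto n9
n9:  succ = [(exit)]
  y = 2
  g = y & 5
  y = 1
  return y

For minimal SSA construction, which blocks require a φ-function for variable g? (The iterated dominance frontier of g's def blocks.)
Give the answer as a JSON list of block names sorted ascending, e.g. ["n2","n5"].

Answer: ["n1", "n8", "n9"]

Working:
idom tree: n1←n0 n2←n1 n3←n2 n4←n1 n5←n3 n6←n5 n7←n1 n8←n1 n9←n1
Join-block Dom:
  n1: preds {n0,n6}: {n0} ∩ {n0,n1,n2,n3,n5,n6} = {n0}; idom=n0
  n7: preds {n3,n4}: {n0,n1,n2,n3} ∩ {n0,n1,n4} = {n0,n1}; idom=n1
  n8: preds {n6,n7}: {n0,n1,n2,n3,n5,n6} ∩ {n0,n1,n7} = {n0,n1}; idom=n1
  n9: preds {n7,n8}: {n0,n1,n7} ∩ {n0,n1,n8} = {n0,n1}; idom=n1

Frontier:
  n1←n0: walk · to n0
  n1←n6: walk n6→n5→n3→n2→n1 to n0
  n7←n3: walk n3→n2 to n1
  n7←n4: walk n4 to n1
  n8←n6: walk n6→n5→n3→n2 to n1
  n8←n7: walk n7 to n1
  n9←n7: walk n7 to n1
  n9←n8: walk n8 to n1
  DF(n0)=∅
  DF(n1)={n1}
  DF(n2)={n1,n7,n8}
  DF(n3)={n1,n7,n8}
  DF(n4)={n7}
  DF(n5)={n1,n8}
  DF(n6)={n1,n8}
  DF(n7)={n8,n9}
  DF(n8)={n9}
  DF(n9)=∅

φ for g: defs {n0,n6,n7,n8,n9}
  DF⁺ = {n1,n8,n9}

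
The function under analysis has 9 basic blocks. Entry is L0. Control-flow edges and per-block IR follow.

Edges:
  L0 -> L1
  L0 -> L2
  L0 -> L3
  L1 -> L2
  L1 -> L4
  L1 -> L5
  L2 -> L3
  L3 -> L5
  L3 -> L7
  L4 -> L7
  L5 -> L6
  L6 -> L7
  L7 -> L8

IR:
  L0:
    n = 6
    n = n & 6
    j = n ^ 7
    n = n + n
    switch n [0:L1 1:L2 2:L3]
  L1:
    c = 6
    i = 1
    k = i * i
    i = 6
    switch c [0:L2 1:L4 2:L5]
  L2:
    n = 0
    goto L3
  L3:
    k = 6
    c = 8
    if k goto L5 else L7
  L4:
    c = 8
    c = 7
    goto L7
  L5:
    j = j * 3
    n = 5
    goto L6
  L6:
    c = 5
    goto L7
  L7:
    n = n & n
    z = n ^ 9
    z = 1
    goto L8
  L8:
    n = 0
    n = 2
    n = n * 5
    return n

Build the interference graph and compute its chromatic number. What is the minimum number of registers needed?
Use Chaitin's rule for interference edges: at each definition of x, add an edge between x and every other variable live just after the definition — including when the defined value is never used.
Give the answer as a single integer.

Per-block:
  L0 def {j,n} use ∅
  L1 def {c,i,k} use ∅
  L2 def {n} use ∅
  L3 def {c,k} use ∅
  L4 def {c} use ∅
  L5 def {j,n} use {j}
  L6 def {c} use ∅
  L7 def {n,z} use {n}
  L8 def {n} use ∅

Backward fixpoint:
  L0: in=∅ out={j,n}
  L1: in={j,n} out={j,n}
  L2: in={j} out={j,n}
  L3: in={j,n} out={j,n}
  L4: in={n} out={n}
  L5: in={j} out={n}
  L6: in={n} out={n}
  L7: in={n} out=∅
  L8: in=∅ out=∅

Interfere edges:
  c — {i,j,k,n}
  i — {c,j,n}
  j — {c,i,k,n}
  k — {c,j,n}
  n — {c,i,j,k}
  z — ∅

Colouring:
  {c,i,j,n} pairwise interfere (4-clique) ⇒ χ ≥ 4
  assign c→r0 i→r3 j→r1 k→r3 n→r2 z→r0 — no edge inside a register ⇒ χ ≤ 4
  χ = 4

Answer: 4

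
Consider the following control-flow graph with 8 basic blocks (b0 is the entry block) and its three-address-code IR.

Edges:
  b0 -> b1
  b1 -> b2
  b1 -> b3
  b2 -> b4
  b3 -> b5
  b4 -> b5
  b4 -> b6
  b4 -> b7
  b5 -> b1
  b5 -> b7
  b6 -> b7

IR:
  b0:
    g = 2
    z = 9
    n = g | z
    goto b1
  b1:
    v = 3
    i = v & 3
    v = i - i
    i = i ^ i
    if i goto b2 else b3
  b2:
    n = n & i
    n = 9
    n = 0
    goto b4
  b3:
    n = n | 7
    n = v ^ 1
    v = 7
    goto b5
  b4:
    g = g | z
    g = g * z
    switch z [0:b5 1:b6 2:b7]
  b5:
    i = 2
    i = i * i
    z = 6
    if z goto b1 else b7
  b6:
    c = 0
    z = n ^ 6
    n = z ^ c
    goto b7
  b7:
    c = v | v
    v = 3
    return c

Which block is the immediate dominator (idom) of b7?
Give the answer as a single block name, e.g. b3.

idom tree: b1←b0 b2←b1 b3←b1 b4←b2 b5←b1 b6←b4 b7←b1
Dom∩ at merges:
  b1: preds {b0,b5}: {b0} ∩ {b0,b1,b5} = {b0}; idom=b0
  b5: preds {b3,b4}: {b0,b1,b3} ∩ {b0,b1,b2,b4} = {b0,b1}; idom=b1
  b7: preds {b4,b5,b6}: {b0,b1,b2,b4} ∩ {b0,b1,b5} ∩ {b0,b1,b2,b4,b6} = {b0,b1}; idom=b1

idom(b7) = b1

Answer: b1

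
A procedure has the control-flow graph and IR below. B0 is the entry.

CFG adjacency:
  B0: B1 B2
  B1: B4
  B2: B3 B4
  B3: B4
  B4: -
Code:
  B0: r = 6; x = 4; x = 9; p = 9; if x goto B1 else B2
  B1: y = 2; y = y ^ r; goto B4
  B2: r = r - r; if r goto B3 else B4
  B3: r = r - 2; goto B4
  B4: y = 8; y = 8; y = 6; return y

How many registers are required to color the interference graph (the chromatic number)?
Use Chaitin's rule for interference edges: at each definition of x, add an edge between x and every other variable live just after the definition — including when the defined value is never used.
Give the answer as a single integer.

Block summaries:
  B0 def {p,r,x} use ∅
  B1 def {y} use {r}
  B2 def {r} use {r}
  B3 def {r} use {r}
  B4 def {y} use ∅

Backward fixpoint:
  live B0: ∅→{r}
  live B1: {r}→∅
  live B2: {r}→{r}
  live B3: {r}→∅
  live B4: ∅→∅

Conflict graph:
  p — {r,x}
  r — {p,x,y}
  x — {p,r}
  y — {r}

Registers:
  lower bound: {p,r,x} mutually conflict ⇒ χ ≥ 3
  3-colouring: c0={r}  c1={p,y}  c2={x}
  χ = 3

Answer: 3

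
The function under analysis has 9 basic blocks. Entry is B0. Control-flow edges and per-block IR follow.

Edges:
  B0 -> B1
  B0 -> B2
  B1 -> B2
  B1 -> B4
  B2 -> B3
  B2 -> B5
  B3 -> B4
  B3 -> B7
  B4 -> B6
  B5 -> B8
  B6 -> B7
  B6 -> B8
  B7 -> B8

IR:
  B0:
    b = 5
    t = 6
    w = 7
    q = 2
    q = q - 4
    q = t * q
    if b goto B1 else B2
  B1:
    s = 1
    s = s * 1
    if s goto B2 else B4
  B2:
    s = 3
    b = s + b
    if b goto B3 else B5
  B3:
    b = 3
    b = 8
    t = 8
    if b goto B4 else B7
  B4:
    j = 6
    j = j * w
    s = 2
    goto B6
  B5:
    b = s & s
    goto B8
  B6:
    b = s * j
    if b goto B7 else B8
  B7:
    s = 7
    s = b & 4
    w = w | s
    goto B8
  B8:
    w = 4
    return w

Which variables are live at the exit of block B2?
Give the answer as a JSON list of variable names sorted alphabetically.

Per-block:
  B0 def {b,q,t,w} use ∅
  B1 def {s} use ∅
  B2 def {b,s} use {b}
  B3 def {b,t} use ∅
  B4 def {j,s} use {w}
  B5 def {b} use {s}
  B6 def {b} use {j,s}
  B7 def {s,w} use {b,w}
  B8 def {w} use ∅

Liveness:
  B0: in=∅ out={b,w}
  B1: in={b,w} out={b,w}
  B2: in={b,w} out={s,w}
  B3: in={w} out={b,w}
  B4: in={w} out={j,s,w}
  B5: in={s} out=∅
  B6: in={j,s,w} out={b,w}
  B7: in={b,w} out=∅
  B8: in=∅ out=∅

live-out(B2) = ["s", "w"]

Answer: ["s", "w"]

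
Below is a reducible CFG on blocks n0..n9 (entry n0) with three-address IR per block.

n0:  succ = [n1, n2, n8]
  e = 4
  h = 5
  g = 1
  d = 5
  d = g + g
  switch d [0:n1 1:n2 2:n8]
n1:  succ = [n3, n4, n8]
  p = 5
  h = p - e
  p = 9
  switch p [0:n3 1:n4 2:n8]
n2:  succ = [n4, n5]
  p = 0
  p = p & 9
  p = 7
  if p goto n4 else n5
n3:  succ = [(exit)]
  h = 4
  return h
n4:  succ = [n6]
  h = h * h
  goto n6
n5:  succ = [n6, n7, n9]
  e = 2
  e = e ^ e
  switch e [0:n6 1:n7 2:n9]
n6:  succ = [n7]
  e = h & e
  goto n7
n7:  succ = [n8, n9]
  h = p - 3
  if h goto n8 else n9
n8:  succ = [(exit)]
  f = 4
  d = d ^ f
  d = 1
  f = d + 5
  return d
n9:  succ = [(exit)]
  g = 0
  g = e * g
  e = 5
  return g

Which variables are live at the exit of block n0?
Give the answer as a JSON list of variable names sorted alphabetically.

Answer: ["d", "e", "h"]

Derivation:
def/use:
  n0: {d,e,g,h} / ∅
  n1: {h,p} / {e}
  n2: {p} / ∅
  n3: {h} / ∅
  n4: {h} / {h}
  n5: {e} / ∅
  n6: {e} / {e,h}
  n7: {h} / {p}
  n8: {d,f} / {d}
  n9: {e,g} / {e}

Liveness:
  n0: in=∅ out={d,e,h}
  n1: in={d,e} out={d,e,h,p}
  n2: in={d,e,h} out={d,e,h,p}
  n3: in=∅ out=∅
  n4: in={d,e,h,p} out={d,e,h,p}
  n5: in={d,h,p} out={d,e,h,p}
  n6: in={d,e,h,p} out={d,e,p}
  n7: in={d,e,p} out={d,e}
  n8: in={d} out=∅
  n9: in={e} out=∅

live-out(n0) = ["d", "e", "h"]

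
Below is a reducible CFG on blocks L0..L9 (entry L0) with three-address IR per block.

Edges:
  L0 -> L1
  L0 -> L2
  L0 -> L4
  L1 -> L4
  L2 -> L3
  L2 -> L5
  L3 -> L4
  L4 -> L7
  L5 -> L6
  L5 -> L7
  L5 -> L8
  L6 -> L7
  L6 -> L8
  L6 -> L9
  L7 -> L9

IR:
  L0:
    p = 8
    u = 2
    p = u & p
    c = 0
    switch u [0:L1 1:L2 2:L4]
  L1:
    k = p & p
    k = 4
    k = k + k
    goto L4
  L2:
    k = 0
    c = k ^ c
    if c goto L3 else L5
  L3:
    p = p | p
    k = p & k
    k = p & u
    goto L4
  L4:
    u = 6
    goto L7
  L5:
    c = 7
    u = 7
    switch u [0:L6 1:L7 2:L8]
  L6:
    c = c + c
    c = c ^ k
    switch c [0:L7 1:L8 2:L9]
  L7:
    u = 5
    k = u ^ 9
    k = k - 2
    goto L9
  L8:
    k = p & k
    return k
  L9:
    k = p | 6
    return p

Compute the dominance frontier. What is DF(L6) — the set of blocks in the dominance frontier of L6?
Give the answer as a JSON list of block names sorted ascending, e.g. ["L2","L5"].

Answer: ["L7", "L8", "L9"]

Analysis:
idom tree: L1←L0 L2←L0 L3←L2 L4←L0 L5←L2 L6←L5 L7←L0 L8←L5 L9←L0
Dom at joins:
  L4: preds {L0,L1,L3}: {L0} ∩ {L0,L1} ∩ {L0,L2,L3} = {L0}; idom=L0
  L7: preds {L4,L5,L6}: {L0,L4} ∩ {L0,L2,L5} ∩ {L0,L2,L5,L6} = {L0}; idom=L0
  L8: preds {L5,L6}: {L0,L2,L5} ∩ {L0,L2,L5,L6} = {L0,L2,L5}; idom=L5
  L9: preds {L6,L7}: {L0,L2,L5,L6} ∩ {L0,L7} = {L0}; idom=L0

DF walk-up:
  join L4 pred L0: · stop@L0
  join L4 pred L1: L1 stop@L0
  join L4 pred L3: L3→L2 stop@L0
  join L7 pred L4: L4 stop@L0
  join L7 pred L5: L5→L2 stop@L0
  join L7 pred L6: L6→L5→L2 stop@L0
  join L8 pred L5: · stop@L5
  join L8 pred L6: L6 stop@L5
  join L9 pred L6: L6→L5→L2 stop@L0
  join L9 pred L7: L7 stop@L0
  L0: DF=∅
  L1: DF={L4}
  L2: DF={L4,L7,L9}
  L3: DF={L4}
  L4: DF={L7}
  L5: DF={L7,L9}
  L6: DF={L7,L8,L9}
  L7: DF={L9}
  L8: DF=∅
  L9: DF=∅

DF(L6) = ["L7", "L8", "L9"]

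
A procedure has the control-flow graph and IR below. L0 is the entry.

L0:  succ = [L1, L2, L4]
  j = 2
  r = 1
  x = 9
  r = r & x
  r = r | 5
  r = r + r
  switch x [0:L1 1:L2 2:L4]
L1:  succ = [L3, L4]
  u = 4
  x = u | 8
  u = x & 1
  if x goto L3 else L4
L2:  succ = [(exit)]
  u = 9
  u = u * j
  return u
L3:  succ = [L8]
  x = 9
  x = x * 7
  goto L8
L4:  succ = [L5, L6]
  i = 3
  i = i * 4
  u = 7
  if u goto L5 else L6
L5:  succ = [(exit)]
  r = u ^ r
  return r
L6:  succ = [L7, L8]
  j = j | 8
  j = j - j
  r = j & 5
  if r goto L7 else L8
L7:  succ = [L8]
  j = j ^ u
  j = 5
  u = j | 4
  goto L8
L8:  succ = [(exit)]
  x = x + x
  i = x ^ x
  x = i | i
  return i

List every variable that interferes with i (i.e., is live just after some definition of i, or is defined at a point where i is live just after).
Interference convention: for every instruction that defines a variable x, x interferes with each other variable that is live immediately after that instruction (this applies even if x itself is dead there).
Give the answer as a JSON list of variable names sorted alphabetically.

Block summaries:
  L0 def {j,r,x} use ∅
  L1 def {u,x} use ∅
  L2 def {u} use {j}
  L3 def {x} use ∅
  L4 def {i,u} use ∅
  L5 def {r} use {r,u}
  L6 def {j,r} use {j}
  L7 def {j,u} use {j,u}
  L8 def {i,x} use {x}

Live sets:
  L0 li=∅ lo={j,r,x}
  L1 li={j,r} lo={j,r,x}
  L2 li={j} lo=∅
  L3 li=∅ lo={x}
  L4 li={j,r,x} lo={j,r,u,x}
  L5 li={r,u} lo=∅
  L6 li={j,u,x} lo={j,u,x}
  L7 li={j,u,x} lo={x}
  L8 li={x} lo=∅

Interference:
  i↔{j,r,x}
  j↔{i,r,u,x}
  r↔{i,j,u,x}
  u↔{j,r,x}
  x↔{i,j,r,u}

N(i) = ["j", "r", "x"]

Answer: ["j", "r", "x"]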